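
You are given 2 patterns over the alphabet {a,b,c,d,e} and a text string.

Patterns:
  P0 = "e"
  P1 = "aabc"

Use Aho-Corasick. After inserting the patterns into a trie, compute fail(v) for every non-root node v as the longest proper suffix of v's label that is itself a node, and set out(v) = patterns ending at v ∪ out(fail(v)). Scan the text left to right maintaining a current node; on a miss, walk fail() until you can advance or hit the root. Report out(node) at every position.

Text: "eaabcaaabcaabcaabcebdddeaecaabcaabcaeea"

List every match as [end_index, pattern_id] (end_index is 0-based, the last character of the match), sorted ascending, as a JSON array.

Build automaton:
Trie nodes:
  0='ε' goto a→2 e→1
  1='e' goto ·  ←P0
  2='a' goto a→3
  3='aa' goto b→4
  4='aab' goto c→5
  5='aabc' goto ·  ←P1

BFS fail/out derivation:
  n1('e'): parent n0 fail=0; on 'e' 0 → fail=0;  out {0}∪∅={0}
  n2('a'): parent n0 fail=0; on 'a' 0 → fail=0;  out ∅∪∅=∅
  n3('aa'): parent n2 fail=0; on 'a' 0 → fail=2;  out ∅∪∅=∅
  n4('aab'): parent n3 fail=2; on 'b' 2→0 → fail=0;  out ∅∪∅=∅
  n5('aabc'): parent n4 fail=0; on 'c' 0 → fail=0;  out {1}∪∅={1}

Scan:
i=0 'e': node 0→1  emit P0@[0:0]
i=1 'a': node 1→2 ·f
i=2 'a': node 2→3
i=3 'b': node 3→4
i=4 'c': node 4→5  emit P1@[1:4]
i=5 'a': node 5→2 ·f
i=6 'a': node 2→3
i=7 'a': node 3→3 ·f
i=8 'b': node 3→4
i=9 'c': node 4→5  emit P1@[6:9]
i=10 'a': node 5→2 ·f
i=11 'a': node 2→3
i=12 'b': node 3→4
i=13 'c': node 4→5  emit P1@[10:13]
i=14 'a': node 5→2 ·f
i=15 'a': node 2→3
i=16 'b': node 3→4
i=17 'c': node 4→5  emit P1@[14:17]
i=18 'e': node 5→1 ·f  emit P0@[18:18]
i=19 'b': node 1→0 ·f
i=20 'd': node 0→0
i=21 'd': node 0→0
i=22 'd': node 0→0
i=23 'e': node 0→1  emit P0@[23:23]
i=24 'a': node 1→2 ·f
i=25 'e': node 2→1 ·f  emit P0@[25:25]
i=26 'c': node 1→0 ·f
i=27 'a': node 0→2
i=28 'a': node 2→3
i=29 'b': node 3→4
i=30 'c': node 4→5  emit P1@[27:30]
i=31 'a': node 5→2 ·f
i=32 'a': node 2→3
i=33 'b': node 3→4
i=34 'c': node 4→5  emit P1@[31:34]
i=35 'a': node 5→2 ·f
i=36 'e': node 2→1 ·f  emit P0@[36:36]
i=37 'e': node 1→1 ·f  emit P0@[37:37]
i=38 'a': node 1→2 ·f

Matches: [[0,0],[4,1],[9,1],[13,1],[17,1],[18,0],[23,0],[25,0],[30,1],[34,1],[36,0],[37,0]]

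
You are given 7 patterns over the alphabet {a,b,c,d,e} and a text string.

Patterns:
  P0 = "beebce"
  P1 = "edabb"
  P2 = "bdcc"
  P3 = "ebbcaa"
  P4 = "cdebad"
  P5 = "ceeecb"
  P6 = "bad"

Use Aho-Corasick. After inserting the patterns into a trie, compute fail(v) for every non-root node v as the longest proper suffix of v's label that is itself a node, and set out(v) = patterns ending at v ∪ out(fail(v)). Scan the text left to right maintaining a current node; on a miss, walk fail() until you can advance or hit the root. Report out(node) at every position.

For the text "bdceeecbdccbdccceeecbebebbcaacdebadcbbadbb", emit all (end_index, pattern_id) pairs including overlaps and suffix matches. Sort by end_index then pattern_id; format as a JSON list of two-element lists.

Build:
Trie nodes:
  n0 'ε': b→1 c→20 e→7
  n1 'b': a→31 d→12 e→2
  n2 'be': e→3
  n3 'bee': b→4
  n4 'beeb': c→5
  n5 'beebc': e→6
  n6 'beebce': ·  [P0 ends]
  n7 'e': b→15 d→8
  n8 'ed': a→9
  n9 'eda': b→10
  n10 'edab': b→11
  n11 'edabb': ·  [P1 ends]
  n12 'bd': c→13
  n13 'bdc': c→14
  n14 'bdcc': ·  [P2 ends]
  n15 'eb': b→16
  n16 'ebb': c→17
  n17 'ebbc': a→18
  n18 'ebbca': a→19
  n19 'ebbcaa': ·  [P3 ends]
  n20 'c': d→21 e→26
  n21 'cd': e→22
  n22 'cde': b→23
  n23 'cdeb': a→24
  n24 'cdeba': d→25
  n25 'cdebad': ·  [P4 ends]
  n26 'ce': e→27
  n27 'cee': e→28
  n28 'ceee': c→29
  n29 'ceeec': b→30
  n30 'ceeecb': ·  [P5 ends]
  n31 'ba': d→32
  n32 'bad': ·  [P6 ends]

Failure links (BFS by depth):
  fail(1) 'b': from fail(0)=0 chase 'b': 0 ⇒ 0;  out=∅∪out(0)=∅
  fail(7) 'e': from fail(0)=0 chase 'e': 0 ⇒ 0;  out=∅∪out(0)=∅
  fail(20) 'c': from fail(0)=0 chase 'c': 0 ⇒ 0;  out=∅∪out(0)=∅
  fail(2) 'be': from fail(1)=0 chase 'e': 0 ⇒ 7;  out=∅∪out(7)=∅
  fail(8) 'ed': from fail(7)=0 chase 'd': 0 ⇒ 0;  out=∅∪out(0)=∅
  fail(12) 'bd': from fail(1)=0 chase 'd': 0 ⇒ 0;  out=∅∪out(0)=∅
  fail(15) 'eb': from fail(7)=0 chase 'b': 0 ⇒ 1;  out=∅∪out(1)=∅
  fail(21) 'cd': from fail(20)=0 chase 'd': 0 ⇒ 0;  out=∅∪out(0)=∅
  fail(26) 'ce': from fail(20)=0 chase 'e': 0 ⇒ 7;  out=∅∪out(7)=∅
  fail(31) 'ba': from fail(1)=0 chase 'a': 0 ⇒ 0;  out=∅∪out(0)=∅
  fail(3) 'bee': from fail(2)=7 chase 'e': 7→0 ⇒ 7;  out=∅∪out(7)=∅
  fail(9) 'eda': from fail(8)=0 chase 'a': 0 ⇒ 0;  out=∅∪out(0)=∅
  fail(13) 'bdc': from fail(12)=0 chase 'c': 0 ⇒ 20;  out=∅∪out(20)=∅
  fail(16) 'ebb': from fail(15)=1 chase 'b': 1→0 ⇒ 1;  out=∅∪out(1)=∅
  fail(22) 'cde': from fail(21)=0 chase 'e': 0 ⇒ 7;  out=∅∪out(7)=∅
  fail(27) 'cee': from fail(26)=7 chase 'e': 7→0 ⇒ 7;  out=∅∪out(7)=∅
  fail(32) 'bad': from fail(31)=0 chase 'd': 0 ⇒ 0;  out={6}∪out(0)={6}
  fail(4) 'beeb': from fail(3)=7 chase 'b': 7 ⇒ 15;  out=∅∪out(15)=∅
  fail(10) 'edab': from fail(9)=0 chase 'b': 0 ⇒ 1;  out=∅∪out(1)=∅
  fail(14) 'bdcc': from fail(13)=20 chase 'c': 20→0 ⇒ 20;  out={2}∪out(20)={2}
  fail(17) 'ebbc': from fail(16)=1 chase 'c': 1→0 ⇒ 20;  out=∅∪out(20)=∅
  fail(23) 'cdeb': from fail(22)=7 chase 'b': 7 ⇒ 15;  out=∅∪out(15)=∅
  fail(28) 'ceee': from fail(27)=7 chase 'e': 7→0 ⇒ 7;  out=∅∪out(7)=∅
  fail(5) 'beebc': from fail(4)=15 chase 'c': 15→1→0 ⇒ 20;  out=∅∪out(20)=∅
  fail(11) 'edabb': from fail(10)=1 chase 'b': 1→0 ⇒ 1;  out={1}∪out(1)={1}
  fail(18) 'ebbca': from fail(17)=20 chase 'a': 20→0 ⇒ 0;  out=∅∪out(0)=∅
  fail(24) 'cdeba': from fail(23)=15 chase 'a': 15→1 ⇒ 31;  out=∅∪out(31)=∅
  fail(29) 'ceeec': from fail(28)=7 chase 'c': 7→0 ⇒ 20;  out=∅∪out(20)=∅
  fail(6) 'beebce': from fail(5)=20 chase 'e': 20 ⇒ 26;  out={0}∪out(26)={0}
  fail(19) 'ebbcaa': from fail(18)=0 chase 'a': 0 ⇒ 0;  out={3}∪out(0)={3}
  fail(25) 'cdebad': from fail(24)=31 chase 'd': 31 ⇒ 32;  out={4}∪out(32)={4,6}
  fail(30) 'ceeecb': from fail(29)=20 chase 'b': 20→0 ⇒ 1;  out={5}∪out(1)={5}

Run:
i=0 'b': node 0→1
i=1 'd': node 1→12
i=2 'c': node 12→13
i=3 'e': node 13→26 (via fail)
i=4 'e': node 26→27
i=5 'e': node 27→28
i=6 'c': node 28→29
i=7 'b': node 29→30  emit P5@[2:7]
i=8 'd': node 30→12 (via fail)
i=9 'c': node 12→13
i=10 'c': node 13→14  emit P2@[7:10]
i=11 'b': node 14→1 (via fail)
i=12 'd': node 1→12
i=13 'c': node 12→13
i=14 'c': node 13→14  emit P2@[11:14]
i=15 'c': node 14→20 (via fail)
i=16 'e': node 20→26
i=17 'e': node 26→27
i=18 'e': node 27→28
i=19 'c': node 28→29
i=20 'b': node 29→30  emit P5@[15:20]
i=21 'e': node 30→2 (via fail)
i=22 'b': node 2→15 (via fail)
i=23 'e': node 15→2 (via fail)
i=24 'b': node 2→15 (via fail)
i=25 'b': node 15→16
i=26 'c': node 16→17
i=27 'a': node 17→18
i=28 'a': node 18→19  emit P3@[23:28]
i=29 'c': node 19→20 (via fail)
i=30 'd': node 20→21
i=31 'e': node 21→22
i=32 'b': node 22→23
i=33 'a': node 23→24
i=34 'd': node 24→25  emit P4@[29:34],P6@[32:34]
i=35 'c': node 25→20 (via fail)
i=36 'b': node 20→1 (via fail)
i=37 'b': node 1→1 (via fail)
i=38 'a': node 1→31
i=39 'd': node 31→32  emit P6@[37:39]
i=40 'b': node 32→1 (via fail)
i=41 'b': node 1→1 (via fail)

All matches (sorted): [[7,5],[10,2],[14,2],[20,5],[28,3],[34,4],[34,6],[39,6]]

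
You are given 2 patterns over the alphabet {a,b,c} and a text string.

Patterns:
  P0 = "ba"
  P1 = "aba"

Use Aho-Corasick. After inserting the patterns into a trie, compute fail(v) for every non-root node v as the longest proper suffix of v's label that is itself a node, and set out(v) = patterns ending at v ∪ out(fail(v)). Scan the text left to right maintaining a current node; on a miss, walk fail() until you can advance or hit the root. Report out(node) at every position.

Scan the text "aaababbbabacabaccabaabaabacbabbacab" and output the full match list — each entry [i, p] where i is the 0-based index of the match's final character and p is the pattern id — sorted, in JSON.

Build automaton:
Trie (insert patterns):
  n0 'ε': a→3 b→1
  n1 'b': a→2
  n2 'ba': ·  [P0 ends]
  n3 'a': b→4
  n4 'ab': a→5
  n5 'aba': ·  [P1 ends]

BFS fail/out derivation:
  n1('b'): parent n0 fail=0; on 'b' 0 → fail=0;  out ∅∪∅=∅
  n3('a'): parent n0 fail=0; on 'a' 0 → fail=0;  out ∅∪∅=∅
  n2('ba'): parent n1 fail=0; on 'a' 0 → fail=3;  out {0}∪∅={0}
  n4('ab'): parent n3 fail=0; on 'b' 0 → fail=1;  out ∅∪∅=∅
  n5('aba'): parent n4 fail=1; on 'a' 1 → fail=2;  out {1}∪{0}={0,1}

Text stream:
[0] read 'a'  n0⇒n3
[1] read 'a'  n3⇒n3 (fail-walked)
[2] read 'a'  n3⇒n3 (fail-walked)
[3] read 'b'  n3⇒n4
[4] read 'a'  n4⇒n5  emit P0@[3:4],P1@[2:4]
[5] read 'b'  n5⇒n4 (fail-walked)
[6] read 'b'  n4⇒n1 (fail-walked)
[7] read 'b'  n1⇒n1 (fail-walked)
[8] read 'a'  n1⇒n2  emit P0@[7:8]
[9] read 'b'  n2⇒n4 (fail-walked)
[10] read 'a'  n4⇒n5  emit P0@[9:10],P1@[8:10]
[11] read 'c'  n5⇒n0 (fail-walked)
[12] read 'a'  n0⇒n3
[13] read 'b'  n3⇒n4
[14] read 'a'  n4⇒n5  emit P0@[13:14],P1@[12:14]
[15] read 'c'  n5⇒n0 (fail-walked)
[16] read 'c'  n0⇒n0
[17] read 'a'  n0⇒n3
[18] read 'b'  n3⇒n4
[19] read 'a'  n4⇒n5  emit P0@[18:19],P1@[17:19]
[20] read 'a'  n5⇒n3 (fail-walked)
[21] read 'b'  n3⇒n4
[22] read 'a'  n4⇒n5  emit P0@[21:22],P1@[20:22]
[23] read 'a'  n5⇒n3 (fail-walked)
[24] read 'b'  n3⇒n4
[25] read 'a'  n4⇒n5  emit P0@[24:25],P1@[23:25]
[26] read 'c'  n5⇒n0 (fail-walked)
[27] read 'b'  n0⇒n1
[28] read 'a'  n1⇒n2  emit P0@[27:28]
[29] read 'b'  n2⇒n4 (fail-walked)
[30] read 'b'  n4⇒n1 (fail-walked)
[31] read 'a'  n1⇒n2  emit P0@[30:31]
[32] read 'c'  n2⇒n0 (fail-walked)
[33] read 'a'  n0⇒n3
[34] read 'b'  n3⇒n4

Matches: [[4,0],[4,1],[8,0],[10,0],[10,1],[14,0],[14,1],[19,0],[19,1],[22,0],[22,1],[25,0],[25,1],[28,0],[31,0]]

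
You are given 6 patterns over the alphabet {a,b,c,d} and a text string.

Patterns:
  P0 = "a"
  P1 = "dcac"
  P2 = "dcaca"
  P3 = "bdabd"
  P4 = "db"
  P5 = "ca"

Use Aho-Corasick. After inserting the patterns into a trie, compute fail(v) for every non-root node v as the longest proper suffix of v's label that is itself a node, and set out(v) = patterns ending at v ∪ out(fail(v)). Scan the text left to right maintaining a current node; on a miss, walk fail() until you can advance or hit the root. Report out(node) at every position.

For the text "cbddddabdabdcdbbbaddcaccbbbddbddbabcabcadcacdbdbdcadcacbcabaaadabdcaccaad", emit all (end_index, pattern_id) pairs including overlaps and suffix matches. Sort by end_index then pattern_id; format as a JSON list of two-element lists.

Build:
Trie (insert patterns):
  n0 'ε': a→1 b→7 c→13 d→2
  n1 'a': ·  ←P0
  n2 'd': b→12 c→3
  n3 'dc': a→4
  n4 'dca': c→5
  n5 'dcac': a→6  ←P1
  n6 'dcaca': ·  ←P2
  n7 'b': d→8
  n8 'bd': a→9
  n9 'bda': b→10
  n10 'bdab': d→11
  n11 'bdabd': ·  ←P3
  n12 'db': ·  ←P4
  n13 'c': a→14
  n14 'ca': ·  ←P5

Failure links (BFS by depth):
  n1('a'): parent n0 fail=0; on 'a' 0 → fail=0;  out {0}∪∅={0}
  n2('d'): parent n0 fail=0; on 'd' 0 → fail=0;  out ∅∪∅=∅
  n7('b'): parent n0 fail=0; on 'b' 0 → fail=0;  out ∅∪∅=∅
  n13('c'): parent n0 fail=0; on 'c' 0 → fail=0;  out ∅∪∅=∅
  n3('dc'): parent n2 fail=0; on 'c' 0 → fail=13;  out ∅∪∅=∅
  n8('bd'): parent n7 fail=0; on 'd' 0 → fail=2;  out ∅∪∅=∅
  n12('db'): parent n2 fail=0; on 'b' 0 → fail=7;  out {4}∪∅={4}
  n14('ca'): parent n13 fail=0; on 'a' 0 → fail=1;  out {5}∪{0}={0,5}
  n4('dca'): parent n3 fail=13; on 'a' 13 → fail=14;  out ∅∪{0,5}={0,5}
  n9('bda'): parent n8 fail=2; on 'a' 2→0 → fail=1;  out ∅∪{0}={0}
  n5('dcac'): parent n4 fail=14; on 'c' 14→1→0 → fail=13;  out {1}∪∅={1}
  n10('bdab'): parent n9 fail=1; on 'b' 1→0 → fail=7;  out ∅∪∅=∅
  n6('dcaca'): parent n5 fail=13; on 'a' 13 → fail=14;  out {2}∪{0,5}={0,2,5}
  n11('bdabd'): parent n10 fail=7; on 'd' 7 → fail=8;  out {3}∪∅={3}

Text stream:
pos 0 'c': at 13
pos 1 'b': at 7 (via fail)
pos 2 'd': at 8
pos 3 'd': at 2 (via fail)
pos 4 'd': at 2 (via fail)
pos 5 'd': at 2 (via fail)
pos 6 'a': at 1 (via fail)  ** P0@[6:6]
pos 7 'b': at 7 (via fail)
pos 8 'd': at 8
pos 9 'a': at 9  ** P0@[9:9]
pos 10 'b': at 10
pos 11 'd': at 11  ** P3@[7:11]
pos 12 'c': at 3 (via fail)
pos 13 'd': at 2 (via fail)
pos 14 'b': at 12  ** P4@[13:14]
pos 15 'b': at 7 (via fail)
pos 16 'b': at 7 (via fail)
pos 17 'a': at 1 (via fail)  ** P0@[17:17]
pos 18 'd': at 2 (via fail)
pos 19 'd': at 2 (via fail)
pos 20 'c': at 3
pos 21 'a': at 4  ** P0@[21:21],P5@[20:21]
pos 22 'c': at 5  ** P1@[19:22]
pos 23 'c': at 13 (via fail)
pos 24 'b': at 7 (via fail)
pos 25 'b': at 7 (via fail)
pos 26 'b': at 7 (via fail)
pos 27 'd': at 8
pos 28 'd': at 2 (via fail)
pos 29 'b': at 12  ** P4@[28:29]
pos 30 'd': at 8 (via fail)
pos 31 'd': at 2 (via fail)
pos 32 'b': at 12  ** P4@[31:32]
pos 33 'a': at 1 (via fail)  ** P0@[33:33]
pos 34 'b': at 7 (via fail)
pos 35 'c': at 13 (via fail)
pos 36 'a': at 14  ** P0@[36:36],P5@[35:36]
pos 37 'b': at 7 (via fail)
pos 38 'c': at 13 (via fail)
pos 39 'a': at 14  ** P0@[39:39],P5@[38:39]
pos 40 'd': at 2 (via fail)
pos 41 'c': at 3
pos 42 'a': at 4  ** P0@[42:42],P5@[41:42]
pos 43 'c': at 5  ** P1@[40:43]
pos 44 'd': at 2 (via fail)
pos 45 'b': at 12  ** P4@[44:45]
pos 46 'd': at 8 (via fail)
pos 47 'b': at 12 (via fail)  ** P4@[46:47]
pos 48 'd': at 8 (via fail)
pos 49 'c': at 3 (via fail)
pos 50 'a': at 4  ** P0@[50:50],P5@[49:50]
pos 51 'd': at 2 (via fail)
pos 52 'c': at 3
pos 53 'a': at 4  ** P0@[53:53],P5@[52:53]
pos 54 'c': at 5  ** P1@[51:54]
pos 55 'b': at 7 (via fail)
pos 56 'c': at 13 (via fail)
pos 57 'a': at 14  ** P0@[57:57],P5@[56:57]
pos 58 'b': at 7 (via fail)
pos 59 'a': at 1 (via fail)  ** P0@[59:59]
pos 60 'a': at 1 (via fail)  ** P0@[60:60]
pos 61 'a': at 1 (via fail)  ** P0@[61:61]
pos 62 'd': at 2 (via fail)
pos 63 'a': at 1 (via fail)  ** P0@[63:63]
pos 64 'b': at 7 (via fail)
pos 65 'd': at 8
pos 66 'c': at 3 (via fail)
pos 67 'a': at 4  ** P0@[67:67],P5@[66:67]
pos 68 'c': at 5  ** P1@[65:68]
pos 69 'c': at 13 (via fail)
pos 70 'a': at 14  ** P0@[70:70],P5@[69:70]
pos 71 'a': at 1 (via fail)  ** P0@[71:71]
pos 72 'd': at 2 (via fail)

All matches (sorted): [[6,0],[9,0],[11,3],[14,4],[17,0],[21,0],[21,5],[22,1],[29,4],[32,4],[33,0],[36,0],[36,5],[39,0],[39,5],[42,0],[42,5],[43,1],[45,4],[47,4],[50,0],[50,5],[53,0],[53,5],[54,1],[57,0],[57,5],[59,0],[60,0],[61,0],[63,0],[67,0],[67,5],[68,1],[70,0],[70,5],[71,0]]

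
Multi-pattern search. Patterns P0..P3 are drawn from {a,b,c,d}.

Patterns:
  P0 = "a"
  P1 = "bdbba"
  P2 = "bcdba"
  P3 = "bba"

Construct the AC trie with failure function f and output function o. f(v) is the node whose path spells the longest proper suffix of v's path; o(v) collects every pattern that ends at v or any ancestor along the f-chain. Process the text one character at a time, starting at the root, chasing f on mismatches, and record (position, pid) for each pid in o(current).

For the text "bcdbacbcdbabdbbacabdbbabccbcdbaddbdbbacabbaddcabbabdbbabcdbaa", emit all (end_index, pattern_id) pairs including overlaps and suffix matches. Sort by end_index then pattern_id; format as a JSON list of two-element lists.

Construct AC machine:
Trie (insert patterns):
  0='ε' goto a→1 b→2
  1='a' goto ·  [P0 ends]
  2='b' goto b→11 c→7 d→3
  3='bd' goto b→4
  4='bdb' goto b→5
  5='bdbb' goto a→6
  6='bdbba' goto ·  [P1 ends]
  7='bc' goto d→8
  8='bcd' goto b→9
  9='bcdb' goto a→10
  10='bcdba' goto ·  [P2 ends]
  11='bb' goto a→12
  12='bba' goto ·  [P3 ends]

BFS fail/out derivation:
  fail(1) 'a': from fail(0)=0 chase 'a': 0 ⇒ 0;  out={0}∪out(0)={0}
  fail(2) 'b': from fail(0)=0 chase 'b': 0 ⇒ 0;  out=∅∪out(0)=∅
  fail(3) 'bd': from fail(2)=0 chase 'd': 0 ⇒ 0;  out=∅∪out(0)=∅
  fail(7) 'bc': from fail(2)=0 chase 'c': 0 ⇒ 0;  out=∅∪out(0)=∅
  fail(11) 'bb': from fail(2)=0 chase 'b': 0 ⇒ 2;  out=∅∪out(2)=∅
  fail(4) 'bdb': from fail(3)=0 chase 'b': 0 ⇒ 2;  out=∅∪out(2)=∅
  fail(8) 'bcd': from fail(7)=0 chase 'd': 0 ⇒ 0;  out=∅∪out(0)=∅
  fail(12) 'bba': from fail(11)=2 chase 'a': 2→0 ⇒ 1;  out={3}∪out(1)={0,3}
  fail(5) 'bdbb': from fail(4)=2 chase 'b': 2 ⇒ 11;  out=∅∪out(11)=∅
  fail(9) 'bcdb': from fail(8)=0 chase 'b': 0 ⇒ 2;  out=∅∪out(2)=∅
  fail(6) 'bdbba': from fail(5)=11 chase 'a': 11 ⇒ 12;  out={1}∪out(12)={0,1,3}
  fail(10) 'bcdba': from fail(9)=2 chase 'a': 2→0 ⇒ 1;  out={2}∪out(1)={0,2}

Text stream:
[0] read 'b'  n0⇒n2
[1] read 'c'  n2⇒n7
[2] read 'd'  n7⇒n8
[3] read 'b'  n8⇒n9
[4] read 'a'  n9⇒n10  → match P0@[4:4],P2@[0:4]
[5] read 'c'  n10⇒n0 (via fail)
[6] read 'b'  n0⇒n2
[7] read 'c'  n2⇒n7
[8] read 'd'  n7⇒n8
[9] read 'b'  n8⇒n9
[10] read 'a'  n9⇒n10  → match P0@[10:10],P2@[6:10]
[11] read 'b'  n10⇒n2 (via fail)
[12] read 'd'  n2⇒n3
[13] read 'b'  n3⇒n4
[14] read 'b'  n4⇒n5
[15] read 'a'  n5⇒n6  → match P0@[15:15],P1@[11:15],P3@[13:15]
[16] read 'c'  n6⇒n0 (via fail)
[17] read 'a'  n0⇒n1  → match P0@[17:17]
[18] read 'b'  n1⇒n2 (via fail)
[19] read 'd'  n2⇒n3
[20] read 'b'  n3⇒n4
[21] read 'b'  n4⇒n5
[22] read 'a'  n5⇒n6  → match P0@[22:22],P1@[18:22],P3@[20:22]
[23] read 'b'  n6⇒n2 (via fail)
[24] read 'c'  n2⇒n7
[25] read 'c'  n7⇒n0 (via fail)
[26] read 'b'  n0⇒n2
[27] read 'c'  n2⇒n7
[28] read 'd'  n7⇒n8
[29] read 'b'  n8⇒n9
[30] read 'a'  n9⇒n10  → match P0@[30:30],P2@[26:30]
[31] read 'd'  n10⇒n0 (via fail)
[32] read 'd'  n0⇒n0
[33] read 'b'  n0⇒n2
[34] read 'd'  n2⇒n3
[35] read 'b'  n3⇒n4
[36] read 'b'  n4⇒n5
[37] read 'a'  n5⇒n6  → match P0@[37:37],P1@[33:37],P3@[35:37]
[38] read 'c'  n6⇒n0 (via fail)
[39] read 'a'  n0⇒n1  → match P0@[39:39]
[40] read 'b'  n1⇒n2 (via fail)
[41] read 'b'  n2⇒n11
[42] read 'a'  n11⇒n12  → match P0@[42:42],P3@[40:42]
[43] read 'd'  n12⇒n0 (via fail)
[44] read 'd'  n0⇒n0
[45] read 'c'  n0⇒n0
[46] read 'a'  n0⇒n1  → match P0@[46:46]
[47] read 'b'  n1⇒n2 (via fail)
[48] read 'b'  n2⇒n11
[49] read 'a'  n11⇒n12  → match P0@[49:49],P3@[47:49]
[50] read 'b'  n12⇒n2 (via fail)
[51] read 'd'  n2⇒n3
[52] read 'b'  n3⇒n4
[53] read 'b'  n4⇒n5
[54] read 'a'  n5⇒n6  → match P0@[54:54],P1@[50:54],P3@[52:54]
[55] read 'b'  n6⇒n2 (via fail)
[56] read 'c'  n2⇒n7
[57] read 'd'  n7⇒n8
[58] read 'b'  n8⇒n9
[59] read 'a'  n9⇒n10  → match P0@[59:59],P2@[55:59]
[60] read 'a'  n10⇒n1 (via fail)  → match P0@[60:60]

Matches: [[4,0],[4,2],[10,0],[10,2],[15,0],[15,1],[15,3],[17,0],[22,0],[22,1],[22,3],[30,0],[30,2],[37,0],[37,1],[37,3],[39,0],[42,0],[42,3],[46,0],[49,0],[49,3],[54,0],[54,1],[54,3],[59,0],[59,2],[60,0]]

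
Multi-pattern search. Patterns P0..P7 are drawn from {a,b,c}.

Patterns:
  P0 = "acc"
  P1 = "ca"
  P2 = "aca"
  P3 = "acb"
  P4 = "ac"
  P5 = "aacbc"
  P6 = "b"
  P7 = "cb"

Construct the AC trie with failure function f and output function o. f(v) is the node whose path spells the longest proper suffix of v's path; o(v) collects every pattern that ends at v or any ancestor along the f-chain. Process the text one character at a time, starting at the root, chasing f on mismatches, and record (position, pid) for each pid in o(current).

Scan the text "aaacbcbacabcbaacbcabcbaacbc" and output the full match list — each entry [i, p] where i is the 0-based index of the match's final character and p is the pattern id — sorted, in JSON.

Construct AC machine:
Trie nodes:
  0='ε' goto a→1 b→12 c→4
  1='a' goto a→8 c→2
  2='ac' goto a→6 b→7 c→3  ←P4
  3='acc' goto ·  ←P0
  4='c' goto a→5 b→13
  5='ca' goto ·  ←P1
  6='aca' goto ·  ←P2
  7='acb' goto ·  ←P3
  8='aa' goto c→9
  9='aac' goto b→10
  10='aacb' goto c→11
  11='aacbc' goto ·  ←P5
  12='b' goto ·  ←P6
  13='cb' goto ·  ←P7

BFS fail/out derivation:
  fail(1) 'a': from fail(0)=0 chase 'a': 0 ⇒ 0;  out=∅∪out(0)=∅
  fail(4) 'c': from fail(0)=0 chase 'c': 0 ⇒ 0;  out=∅∪out(0)=∅
  fail(12) 'b': from fail(0)=0 chase 'b': 0 ⇒ 0;  out={6}∪out(0)={6}
  fail(2) 'ac': from fail(1)=0 chase 'c': 0 ⇒ 4;  out={4}∪out(4)={4}
  fail(5) 'ca': from fail(4)=0 chase 'a': 0 ⇒ 1;  out={1}∪out(1)={1}
  fail(8) 'aa': from fail(1)=0 chase 'a': 0 ⇒ 1;  out=∅∪out(1)=∅
  fail(13) 'cb': from fail(4)=0 chase 'b': 0 ⇒ 12;  out={7}∪out(12)={6,7}
  fail(3) 'acc': from fail(2)=4 chase 'c': 4→0 ⇒ 4;  out={0}∪out(4)={0}
  fail(6) 'aca': from fail(2)=4 chase 'a': 4 ⇒ 5;  out={2}∪out(5)={1,2}
  fail(7) 'acb': from fail(2)=4 chase 'b': 4 ⇒ 13;  out={3}∪out(13)={3,6,7}
  fail(9) 'aac': from fail(8)=1 chase 'c': 1 ⇒ 2;  out=∅∪out(2)={4}
  fail(10) 'aacb': from fail(9)=2 chase 'b': 2 ⇒ 7;  out=∅∪out(7)={3,6,7}
  fail(11) 'aacbc': from fail(10)=7 chase 'c': 7→13→12→0 ⇒ 4;  out={5}∪out(4)={5}

Scan:
i=0 'a': node 0→1
i=1 'a': node 1→8
i=2 'a': node 8→8 (fail-walked)
i=3 'c': node 8→9  → match P4@[2:3]
i=4 'b': node 9→10  → match P3@[2:4],P6@[4:4],P7@[3:4]
i=5 'c': node 10→11  → match P5@[1:5]
i=6 'b': node 11→13 (fail-walked)  → match P6@[6:6],P7@[5:6]
i=7 'a': node 13→1 (fail-walked)
i=8 'c': node 1→2  → match P4@[7:8]
i=9 'a': node 2→6  → match P1@[8:9],P2@[7:9]
i=10 'b': node 6→12 (fail-walked)  → match P6@[10:10]
i=11 'c': node 12→4 (fail-walked)
i=12 'b': node 4→13  → match P6@[12:12],P7@[11:12]
i=13 'a': node 13→1 (fail-walked)
i=14 'a': node 1→8
i=15 'c': node 8→9  → match P4@[14:15]
i=16 'b': node 9→10  → match P3@[14:16],P6@[16:16],P7@[15:16]
i=17 'c': node 10→11  → match P5@[13:17]
i=18 'a': node 11→5 (fail-walked)  → match P1@[17:18]
i=19 'b': node 5→12 (fail-walked)  → match P6@[19:19]
i=20 'c': node 12→4 (fail-walked)
i=21 'b': node 4→13  → match P6@[21:21],P7@[20:21]
i=22 'a': node 13→1 (fail-walked)
i=23 'a': node 1→8
i=24 'c': node 8→9  → match P4@[23:24]
i=25 'b': node 9→10  → match P3@[23:25],P6@[25:25],P7@[24:25]
i=26 'c': node 10→11  → match P5@[22:26]

Matches: [[3,4],[4,3],[4,6],[4,7],[5,5],[6,6],[6,7],[8,4],[9,1],[9,2],[10,6],[12,6],[12,7],[15,4],[16,3],[16,6],[16,7],[17,5],[18,1],[19,6],[21,6],[21,7],[24,4],[25,3],[25,6],[25,7],[26,5]]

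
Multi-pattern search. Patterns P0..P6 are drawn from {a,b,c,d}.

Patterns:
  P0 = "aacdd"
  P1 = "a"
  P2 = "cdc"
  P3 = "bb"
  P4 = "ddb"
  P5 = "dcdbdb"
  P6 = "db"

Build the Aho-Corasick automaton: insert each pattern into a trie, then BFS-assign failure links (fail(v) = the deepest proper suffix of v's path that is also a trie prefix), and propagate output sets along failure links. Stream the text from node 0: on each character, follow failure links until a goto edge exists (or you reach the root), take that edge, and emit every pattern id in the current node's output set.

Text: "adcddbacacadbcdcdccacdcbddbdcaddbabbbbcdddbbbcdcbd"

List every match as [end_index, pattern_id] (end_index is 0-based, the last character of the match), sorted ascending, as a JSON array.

Construct AC machine:
Trie (insert patterns):
  n0 'ε': a→1 b→9 c→6 d→11
  n1 'a': a→2  ←P1
  n2 'aa': c→3
  n3 'aac': d→4
  n4 'aacd': d→5
  n5 'aacdd': ·  ←P0
  n6 'c': d→7
  n7 'cd': c→8
  n8 'cdc': ·  ←P2
  n9 'b': b→10
  n10 'bb': ·  ←P3
  n11 'd': b→19 c→14 d→12
  n12 'dd': b→13
  n13 'ddb': ·  ←P4
  n14 'dc': d→15
  n15 'dcd': b→16
  n16 'dcdb': d→17
  n17 'dcdbd': b→18
  n18 'dcdbdb': ·  ←P5
  n19 'db': ·  ←P6

BFS fail/out derivation:
  fail(1) 'a': from fail(0)=0 chase 'a': 0 ⇒ 0;  out={1}∪out(0)={1}
  fail(6) 'c': from fail(0)=0 chase 'c': 0 ⇒ 0;  out=∅∪out(0)=∅
  fail(9) 'b': from fail(0)=0 chase 'b': 0 ⇒ 0;  out=∅∪out(0)=∅
  fail(11) 'd': from fail(0)=0 chase 'd': 0 ⇒ 0;  out=∅∪out(0)=∅
  fail(2) 'aa': from fail(1)=0 chase 'a': 0 ⇒ 1;  out=∅∪out(1)={1}
  fail(7) 'cd': from fail(6)=0 chase 'd': 0 ⇒ 11;  out=∅∪out(11)=∅
  fail(10) 'bb': from fail(9)=0 chase 'b': 0 ⇒ 9;  out={3}∪out(9)={3}
  fail(12) 'dd': from fail(11)=0 chase 'd': 0 ⇒ 11;  out=∅∪out(11)=∅
  fail(14) 'dc': from fail(11)=0 chase 'c': 0 ⇒ 6;  out=∅∪out(6)=∅
  fail(19) 'db': from fail(11)=0 chase 'b': 0 ⇒ 9;  out={6}∪out(9)={6}
  fail(3) 'aac': from fail(2)=1 chase 'c': 1→0 ⇒ 6;  out=∅∪out(6)=∅
  fail(8) 'cdc': from fail(7)=11 chase 'c': 11 ⇒ 14;  out={2}∪out(14)={2}
  fail(13) 'ddb': from fail(12)=11 chase 'b': 11 ⇒ 19;  out={4}∪out(19)={4,6}
  fail(15) 'dcd': from fail(14)=6 chase 'd': 6 ⇒ 7;  out=∅∪out(7)=∅
  fail(4) 'aacd': from fail(3)=6 chase 'd': 6 ⇒ 7;  out=∅∪out(7)=∅
  fail(16) 'dcdb': from fail(15)=7 chase 'b': 7→11 ⇒ 19;  out=∅∪out(19)={6}
  fail(5) 'aacdd': from fail(4)=7 chase 'd': 7→11 ⇒ 12;  out={0}∪out(12)={0}
  fail(17) 'dcdbd': from fail(16)=19 chase 'd': 19→9→0 ⇒ 11;  out=∅∪out(11)=∅
  fail(18) 'dcdbdb': from fail(17)=11 chase 'b': 11 ⇒ 19;  out={5}∪out(19)={5,6}

Text stream:
[0] read 'a'  n0⇒n1  emit P1@[0:0]
[1] read 'd'  n1⇒n11 (via fail)
[2] read 'c'  n11⇒n14
[3] read 'd'  n14⇒n15
[4] read 'd'  n15⇒n12 (via fail)
[5] read 'b'  n12⇒n13  emit P4@[3:5],P6@[4:5]
[6] read 'a'  n13⇒n1 (via fail)  emit P1@[6:6]
[7] read 'c'  n1⇒n6 (via fail)
[8] read 'a'  n6⇒n1 (via fail)  emit P1@[8:8]
[9] read 'c'  n1⇒n6 (via fail)
[10] read 'a'  n6⇒n1 (via fail)  emit P1@[10:10]
[11] read 'd'  n1⇒n11 (via fail)
[12] read 'b'  n11⇒n19  emit P6@[11:12]
[13] read 'c'  n19⇒n6 (via fail)
[14] read 'd'  n6⇒n7
[15] read 'c'  n7⇒n8  emit P2@[13:15]
[16] read 'd'  n8⇒n15 (via fail)
[17] read 'c'  n15⇒n8 (via fail)  emit P2@[15:17]
[18] read 'c'  n8⇒n6 (via fail)
[19] read 'a'  n6⇒n1 (via fail)  emit P1@[19:19]
[20] read 'c'  n1⇒n6 (via fail)
[21] read 'd'  n6⇒n7
[22] read 'c'  n7⇒n8  emit P2@[20:22]
[23] read 'b'  n8⇒n9 (via fail)
[24] read 'd'  n9⇒n11 (via fail)
[25] read 'd'  n11⇒n12
[26] read 'b'  n12⇒n13  emit P4@[24:26],P6@[25:26]
[27] read 'd'  n13⇒n11 (via fail)
[28] read 'c'  n11⇒n14
[29] read 'a'  n14⇒n1 (via fail)  emit P1@[29:29]
[30] read 'd'  n1⇒n11 (via fail)
[31] read 'd'  n11⇒n12
[32] read 'b'  n12⇒n13  emit P4@[30:32],P6@[31:32]
[33] read 'a'  n13⇒n1 (via fail)  emit P1@[33:33]
[34] read 'b'  n1⇒n9 (via fail)
[35] read 'b'  n9⇒n10  emit P3@[34:35]
[36] read 'b'  n10⇒n10 (via fail)  emit P3@[35:36]
[37] read 'b'  n10⇒n10 (via fail)  emit P3@[36:37]
[38] read 'c'  n10⇒n6 (via fail)
[39] read 'd'  n6⇒n7
[40] read 'd'  n7⇒n12 (via fail)
[41] read 'd'  n12⇒n12 (via fail)
[42] read 'b'  n12⇒n13  emit P4@[40:42],P6@[41:42]
[43] read 'b'  n13⇒n10 (via fail)  emit P3@[42:43]
[44] read 'b'  n10⇒n10 (via fail)  emit P3@[43:44]
[45] read 'c'  n10⇒n6 (via fail)
[46] read 'd'  n6⇒n7
[47] read 'c'  n7⇒n8  emit P2@[45:47]
[48] read 'b'  n8⇒n9 (via fail)
[49] read 'd'  n9⇒n11 (via fail)

Matches: [[0,1],[5,4],[5,6],[6,1],[8,1],[10,1],[12,6],[15,2],[17,2],[19,1],[22,2],[26,4],[26,6],[29,1],[32,4],[32,6],[33,1],[35,3],[36,3],[37,3],[42,4],[42,6],[43,3],[44,3],[47,2]]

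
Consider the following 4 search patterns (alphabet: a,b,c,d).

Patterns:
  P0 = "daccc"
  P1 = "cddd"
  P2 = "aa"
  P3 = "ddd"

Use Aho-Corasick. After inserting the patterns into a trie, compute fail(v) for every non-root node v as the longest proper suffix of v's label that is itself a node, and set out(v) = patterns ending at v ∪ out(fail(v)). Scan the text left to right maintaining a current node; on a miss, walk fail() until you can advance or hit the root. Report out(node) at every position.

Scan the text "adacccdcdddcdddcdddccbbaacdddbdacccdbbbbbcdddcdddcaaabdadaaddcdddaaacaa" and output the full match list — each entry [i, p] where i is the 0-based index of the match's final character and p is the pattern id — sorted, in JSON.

Build:
Trie (insert patterns):
  n0 'ε': a→10 c→6 d→1
  n1 'd': a→2 d→12
  n2 'da': c→3
  n3 'dac': c→4
  n4 'dacc': c→5
  n5 'daccc': ·  [P0 ends]
  n6 'c': d→7
  n7 'cd': d→8
  n8 'cdd': d→9
  n9 'cddd': ·  [P1 ends]
  n10 'a': a→11
  n11 'aa': ·  [P2 ends]
  n12 'dd': d→13
  n13 'ddd': ·  [P3 ends]

Failure links (BFS by depth):
  fail(1) 'd': from fail(0)=0 chase 'd': 0 ⇒ 0;  out=∅∪out(0)=∅
  fail(6) 'c': from fail(0)=0 chase 'c': 0 ⇒ 0;  out=∅∪out(0)=∅
  fail(10) 'a': from fail(0)=0 chase 'a': 0 ⇒ 0;  out=∅∪out(0)=∅
  fail(2) 'da': from fail(1)=0 chase 'a': 0 ⇒ 10;  out=∅∪out(10)=∅
  fail(7) 'cd': from fail(6)=0 chase 'd': 0 ⇒ 1;  out=∅∪out(1)=∅
  fail(11) 'aa': from fail(10)=0 chase 'a': 0 ⇒ 10;  out={2}∪out(10)={2}
  fail(12) 'dd': from fail(1)=0 chase 'd': 0 ⇒ 1;  out=∅∪out(1)=∅
  fail(3) 'dac': from fail(2)=10 chase 'c': 10→0 ⇒ 6;  out=∅∪out(6)=∅
  fail(8) 'cdd': from fail(7)=1 chase 'd': 1 ⇒ 12;  out=∅∪out(12)=∅
  fail(13) 'ddd': from fail(12)=1 chase 'd': 1 ⇒ 12;  out={3}∪out(12)={3}
  fail(4) 'dacc': from fail(3)=6 chase 'c': 6→0 ⇒ 6;  out=∅∪out(6)=∅
  fail(9) 'cddd': from fail(8)=12 chase 'd': 12 ⇒ 13;  out={1}∪out(13)={1,3}
  fail(5) 'daccc': from fail(4)=6 chase 'c': 6→0 ⇒ 6;  out={0}∪out(6)={0}

Text stream:
[0] read 'a'  n0⇒n10
[1] read 'd'  n10⇒n1 (fail-walked)
[2] read 'a'  n1⇒n2
[3] read 'c'  n2⇒n3
[4] read 'c'  n3⇒n4
[5] read 'c'  n4⇒n5  emit P0@[1:5]
[6] read 'd'  n5⇒n7 (fail-walked)
[7] read 'c'  n7⇒n6 (fail-walked)
[8] read 'd'  n6⇒n7
[9] read 'd'  n7⇒n8
[10] read 'd'  n8⇒n9  emit P1@[7:10],P3@[8:10]
[11] read 'c'  n9⇒n6 (fail-walked)
[12] read 'd'  n6⇒n7
[13] read 'd'  n7⇒n8
[14] read 'd'  n8⇒n9  emit P1@[11:14],P3@[12:14]
[15] read 'c'  n9⇒n6 (fail-walked)
[16] read 'd'  n6⇒n7
[17] read 'd'  n7⇒n8
[18] read 'd'  n8⇒n9  emit P1@[15:18],P3@[16:18]
[19] read 'c'  n9⇒n6 (fail-walked)
[20] read 'c'  n6⇒n6 (fail-walked)
[21] read 'b'  n6⇒n0 (fail-walked)
[22] read 'b'  n0⇒n0
[23] read 'a'  n0⇒n10
[24] read 'a'  n10⇒n11  emit P2@[23:24]
[25] read 'c'  n11⇒n6 (fail-walked)
[26] read 'd'  n6⇒n7
[27] read 'd'  n7⇒n8
[28] read 'd'  n8⇒n9  emit P1@[25:28],P3@[26:28]
[29] read 'b'  n9⇒n0 (fail-walked)
[30] read 'd'  n0⇒n1
[31] read 'a'  n1⇒n2
[32] read 'c'  n2⇒n3
[33] read 'c'  n3⇒n4
[34] read 'c'  n4⇒n5  emit P0@[30:34]
[35] read 'd'  n5⇒n7 (fail-walked)
[36] read 'b'  n7⇒n0 (fail-walked)
[37] read 'b'  n0⇒n0
[38] read 'b'  n0⇒n0
[39] read 'b'  n0⇒n0
[40] read 'b'  n0⇒n0
[41] read 'c'  n0⇒n6
[42] read 'd'  n6⇒n7
[43] read 'd'  n7⇒n8
[44] read 'd'  n8⇒n9  emit P1@[41:44],P3@[42:44]
[45] read 'c'  n9⇒n6 (fail-walked)
[46] read 'd'  n6⇒n7
[47] read 'd'  n7⇒n8
[48] read 'd'  n8⇒n9  emit P1@[45:48],P3@[46:48]
[49] read 'c'  n9⇒n6 (fail-walked)
[50] read 'a'  n6⇒n10 (fail-walked)
[51] read 'a'  n10⇒n11  emit P2@[50:51]
[52] read 'a'  n11⇒n11 (fail-walked)  emit P2@[51:52]
[53] read 'b'  n11⇒n0 (fail-walked)
[54] read 'd'  n0⇒n1
[55] read 'a'  n1⇒n2
[56] read 'd'  n2⇒n1 (fail-walked)
[57] read 'a'  n1⇒n2
[58] read 'a'  n2⇒n11 (fail-walked)  emit P2@[57:58]
[59] read 'd'  n11⇒n1 (fail-walked)
[60] read 'd'  n1⇒n12
[61] read 'c'  n12⇒n6 (fail-walked)
[62] read 'd'  n6⇒n7
[63] read 'd'  n7⇒n8
[64] read 'd'  n8⇒n9  emit P1@[61:64],P3@[62:64]
[65] read 'a'  n9⇒n2 (fail-walked)
[66] read 'a'  n2⇒n11 (fail-walked)  emit P2@[65:66]
[67] read 'a'  n11⇒n11 (fail-walked)  emit P2@[66:67]
[68] read 'c'  n11⇒n6 (fail-walked)
[69] read 'a'  n6⇒n10 (fail-walked)
[70] read 'a'  n10⇒n11  emit P2@[69:70]

All matches (sorted): [[5,0],[10,1],[10,3],[14,1],[14,3],[18,1],[18,3],[24,2],[28,1],[28,3],[34,0],[44,1],[44,3],[48,1],[48,3],[51,2],[52,2],[58,2],[64,1],[64,3],[66,2],[67,2],[70,2]]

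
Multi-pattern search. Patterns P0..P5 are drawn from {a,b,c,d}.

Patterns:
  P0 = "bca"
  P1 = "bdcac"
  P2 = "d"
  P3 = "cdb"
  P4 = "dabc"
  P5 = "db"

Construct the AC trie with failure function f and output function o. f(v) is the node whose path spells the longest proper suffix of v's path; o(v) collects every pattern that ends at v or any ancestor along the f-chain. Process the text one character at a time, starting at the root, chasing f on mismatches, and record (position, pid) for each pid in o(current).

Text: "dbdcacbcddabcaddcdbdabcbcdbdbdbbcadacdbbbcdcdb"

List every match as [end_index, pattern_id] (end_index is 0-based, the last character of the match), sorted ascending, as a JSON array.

Build automaton:
Trie nodes:
  n0 'ε': b→1 c→9 d→8
  n1 'b': c→2 d→4
  n2 'bc': a→3
  n3 'bca': ·  [P0 ends]
  n4 'bd': c→5
  n5 'bdc': a→6
  n6 'bdca': c→7
  n7 'bdcac': ·  [P1 ends]
  n8 'd': a→12 b→15  [P2 ends]
  n9 'c': d→10
  n10 'cd': b→11
  n11 'cdb': ·  [P3 ends]
  n12 'da': b→13
  n13 'dab': c→14
  n14 'dabc': ·  [P4 ends]
  n15 'db': ·  [P5 ends]

Failure links (BFS by depth):
  n1('b'): parent n0 fail=0; on 'b' 0 → fail=0;  out ∅∪∅=∅
  n8('d'): parent n0 fail=0; on 'd' 0 → fail=0;  out {2}∪∅={2}
  n9('c'): parent n0 fail=0; on 'c' 0 → fail=0;  out ∅∪∅=∅
  n2('bc'): parent n1 fail=0; on 'c' 0 → fail=9;  out ∅∪∅=∅
  n4('bd'): parent n1 fail=0; on 'd' 0 → fail=8;  out ∅∪{2}={2}
  n10('cd'): parent n9 fail=0; on 'd' 0 → fail=8;  out ∅∪{2}={2}
  n12('da'): parent n8 fail=0; on 'a' 0 → fail=0;  out ∅∪∅=∅
  n15('db'): parent n8 fail=0; on 'b' 0 → fail=1;  out {5}∪∅={5}
  n3('bca'): parent n2 fail=9; on 'a' 9→0 → fail=0;  out {0}∪∅={0}
  n5('bdc'): parent n4 fail=8; on 'c' 8→0 → fail=9;  out ∅∪∅=∅
  n11('cdb'): parent n10 fail=8; on 'b' 8 → fail=15;  out {3}∪{5}={3,5}
  n13('dab'): parent n12 fail=0; on 'b' 0 → fail=1;  out ∅∪∅=∅
  n6('bdca'): parent n5 fail=9; on 'a' 9→0 → fail=0;  out ∅∪∅=∅
  n14('dabc'): parent n13 fail=1; on 'c' 1 → fail=2;  out {4}∪∅={4}
  n7('bdcac'): parent n6 fail=0; on 'c' 0 → fail=9;  out {1}∪∅={1}

Scan:
[0] read 'd'  n0⇒n8  emit P2@[0:0]
[1] read 'b'  n8⇒n15  emit P5@[0:1]
[2] read 'd'  n15⇒n4 ·f  emit P2@[2:2]
[3] read 'c'  n4⇒n5
[4] read 'a'  n5⇒n6
[5] read 'c'  n6⇒n7  emit P1@[1:5]
[6] read 'b'  n7⇒n1 ·f
[7] read 'c'  n1⇒n2
[8] read 'd'  n2⇒n10 ·f  emit P2@[8:8]
[9] read 'd'  n10⇒n8 ·f  emit P2@[9:9]
[10] read 'a'  n8⇒n12
[11] read 'b'  n12⇒n13
[12] read 'c'  n13⇒n14  emit P4@[9:12]
[13] read 'a'  n14⇒n3 ·f  emit P0@[11:13]
[14] read 'd'  n3⇒n8 ·f  emit P2@[14:14]
[15] read 'd'  n8⇒n8 ·f  emit P2@[15:15]
[16] read 'c'  n8⇒n9 ·f
[17] read 'd'  n9⇒n10  emit P2@[17:17]
[18] read 'b'  n10⇒n11  emit P3@[16:18],P5@[17:18]
[19] read 'd'  n11⇒n4 ·f  emit P2@[19:19]
[20] read 'a'  n4⇒n12 ·f
[21] read 'b'  n12⇒n13
[22] read 'c'  n13⇒n14  emit P4@[19:22]
[23] read 'b'  n14⇒n1 ·f
[24] read 'c'  n1⇒n2
[25] read 'd'  n2⇒n10 ·f  emit P2@[25:25]
[26] read 'b'  n10⇒n11  emit P3@[24:26],P5@[25:26]
[27] read 'd'  n11⇒n4 ·f  emit P2@[27:27]
[28] read 'b'  n4⇒n15 ·f  emit P5@[27:28]
[29] read 'd'  n15⇒n4 ·f  emit P2@[29:29]
[30] read 'b'  n4⇒n15 ·f  emit P5@[29:30]
[31] read 'b'  n15⇒n1 ·f
[32] read 'c'  n1⇒n2
[33] read 'a'  n2⇒n3  emit P0@[31:33]
[34] read 'd'  n3⇒n8 ·f  emit P2@[34:34]
[35] read 'a'  n8⇒n12
[36] read 'c'  n12⇒n9 ·f
[37] read 'd'  n9⇒n10  emit P2@[37:37]
[38] read 'b'  n10⇒n11  emit P3@[36:38],P5@[37:38]
[39] read 'b'  n11⇒n1 ·f
[40] read 'b'  n1⇒n1 ·f
[41] read 'c'  n1⇒n2
[42] read 'd'  n2⇒n10 ·f  emit P2@[42:42]
[43] read 'c'  n10⇒n9 ·f
[44] read 'd'  n9⇒n10  emit P2@[44:44]
[45] read 'b'  n10⇒n11  emit P3@[43:45],P5@[44:45]

All matches (sorted): [[0,2],[1,5],[2,2],[5,1],[8,2],[9,2],[12,4],[13,0],[14,2],[15,2],[17,2],[18,3],[18,5],[19,2],[22,4],[25,2],[26,3],[26,5],[27,2],[28,5],[29,2],[30,5],[33,0],[34,2],[37,2],[38,3],[38,5],[42,2],[44,2],[45,3],[45,5]]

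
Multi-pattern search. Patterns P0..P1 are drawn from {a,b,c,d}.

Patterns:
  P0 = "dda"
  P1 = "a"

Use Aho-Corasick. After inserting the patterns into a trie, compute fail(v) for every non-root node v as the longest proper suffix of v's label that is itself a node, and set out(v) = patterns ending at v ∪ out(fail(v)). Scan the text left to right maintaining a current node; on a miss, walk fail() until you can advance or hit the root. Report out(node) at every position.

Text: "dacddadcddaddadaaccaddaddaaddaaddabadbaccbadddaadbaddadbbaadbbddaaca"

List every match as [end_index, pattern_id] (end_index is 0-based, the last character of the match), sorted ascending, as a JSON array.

Build:
Trie nodes:
  n0 'ε': a→4 d→1
  n1 'd': d→2
  n2 'dd': a→3
  n3 'dda': ·  [P0 ends]
  n4 'a': ·  [P1 ends]

BFS fail/out derivation:
  n1('d'): parent n0 fail=0; on 'd' 0 → fail=0;  out ∅∪∅=∅
  n4('a'): parent n0 fail=0; on 'a' 0 → fail=0;  out {1}∪∅={1}
  n2('dd'): parent n1 fail=0; on 'd' 0 → fail=1;  out ∅∪∅=∅
  n3('dda'): parent n2 fail=1; on 'a' 1→0 → fail=4;  out {0}∪{1}={0,1}

Text stream:
[0] read 'd'  n0⇒n1
[1] read 'a'  n1⇒n4 ·f  ** P1@[1:1]
[2] read 'c'  n4⇒n0 ·f
[3] read 'd'  n0⇒n1
[4] read 'd'  n1⇒n2
[5] read 'a'  n2⇒n3  ** P0@[3:5],P1@[5:5]
[6] read 'd'  n3⇒n1 ·f
[7] read 'c'  n1⇒n0 ·f
[8] read 'd'  n0⇒n1
[9] read 'd'  n1⇒n2
[10] read 'a'  n2⇒n3  ** P0@[8:10],P1@[10:10]
[11] read 'd'  n3⇒n1 ·f
[12] read 'd'  n1⇒n2
[13] read 'a'  n2⇒n3  ** P0@[11:13],P1@[13:13]
[14] read 'd'  n3⇒n1 ·f
[15] read 'a'  n1⇒n4 ·f  ** P1@[15:15]
[16] read 'a'  n4⇒n4 ·f  ** P1@[16:16]
[17] read 'c'  n4⇒n0 ·f
[18] read 'c'  n0⇒n0
[19] read 'a'  n0⇒n4  ** P1@[19:19]
[20] read 'd'  n4⇒n1 ·f
[21] read 'd'  n1⇒n2
[22] read 'a'  n2⇒n3  ** P0@[20:22],P1@[22:22]
[23] read 'd'  n3⇒n1 ·f
[24] read 'd'  n1⇒n2
[25] read 'a'  n2⇒n3  ** P0@[23:25],P1@[25:25]
[26] read 'a'  n3⇒n4 ·f  ** P1@[26:26]
[27] read 'd'  n4⇒n1 ·f
[28] read 'd'  n1⇒n2
[29] read 'a'  n2⇒n3  ** P0@[27:29],P1@[29:29]
[30] read 'a'  n3⇒n4 ·f  ** P1@[30:30]
[31] read 'd'  n4⇒n1 ·f
[32] read 'd'  n1⇒n2
[33] read 'a'  n2⇒n3  ** P0@[31:33],P1@[33:33]
[34] read 'b'  n3⇒n0 ·f
[35] read 'a'  n0⇒n4  ** P1@[35:35]
[36] read 'd'  n4⇒n1 ·f
[37] read 'b'  n1⇒n0 ·f
[38] read 'a'  n0⇒n4  ** P1@[38:38]
[39] read 'c'  n4⇒n0 ·f
[40] read 'c'  n0⇒n0
[41] read 'b'  n0⇒n0
[42] read 'a'  n0⇒n4  ** P1@[42:42]
[43] read 'd'  n4⇒n1 ·f
[44] read 'd'  n1⇒n2
[45] read 'd'  n2⇒n2 ·f
[46] read 'a'  n2⇒n3  ** P0@[44:46],P1@[46:46]
[47] read 'a'  n3⇒n4 ·f  ** P1@[47:47]
[48] read 'd'  n4⇒n1 ·f
[49] read 'b'  n1⇒n0 ·f
[50] read 'a'  n0⇒n4  ** P1@[50:50]
[51] read 'd'  n4⇒n1 ·f
[52] read 'd'  n1⇒n2
[53] read 'a'  n2⇒n3  ** P0@[51:53],P1@[53:53]
[54] read 'd'  n3⇒n1 ·f
[55] read 'b'  n1⇒n0 ·f
[56] read 'b'  n0⇒n0
[57] read 'a'  n0⇒n4  ** P1@[57:57]
[58] read 'a'  n4⇒n4 ·f  ** P1@[58:58]
[59] read 'd'  n4⇒n1 ·f
[60] read 'b'  n1⇒n0 ·f
[61] read 'b'  n0⇒n0
[62] read 'd'  n0⇒n1
[63] read 'd'  n1⇒n2
[64] read 'a'  n2⇒n3  ** P0@[62:64],P1@[64:64]
[65] read 'a'  n3⇒n4 ·f  ** P1@[65:65]
[66] read 'c'  n4⇒n0 ·f
[67] read 'a'  n0⇒n4  ** P1@[67:67]

Matches: [[1,1],[5,0],[5,1],[10,0],[10,1],[13,0],[13,1],[15,1],[16,1],[19,1],[22,0],[22,1],[25,0],[25,1],[26,1],[29,0],[29,1],[30,1],[33,0],[33,1],[35,1],[38,1],[42,1],[46,0],[46,1],[47,1],[50,1],[53,0],[53,1],[57,1],[58,1],[64,0],[64,1],[65,1],[67,1]]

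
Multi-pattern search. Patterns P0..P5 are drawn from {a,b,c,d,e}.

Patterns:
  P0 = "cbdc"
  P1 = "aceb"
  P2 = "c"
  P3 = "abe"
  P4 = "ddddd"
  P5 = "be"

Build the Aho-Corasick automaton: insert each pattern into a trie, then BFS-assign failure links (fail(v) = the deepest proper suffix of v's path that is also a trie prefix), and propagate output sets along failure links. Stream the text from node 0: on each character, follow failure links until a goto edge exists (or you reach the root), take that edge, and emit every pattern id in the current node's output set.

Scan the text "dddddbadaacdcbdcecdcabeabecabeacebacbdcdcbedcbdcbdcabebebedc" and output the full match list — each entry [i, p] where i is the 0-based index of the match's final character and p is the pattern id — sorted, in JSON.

Build automaton:
Trie nodes:
  n0 'ε': a→5 b→16 c→1 d→11
  n1 'c': b→2  [P2 ends]
  n2 'cb': d→3
  n3 'cbd': c→4
  n4 'cbdc': ·  [P0 ends]
  n5 'a': b→9 c→6
  n6 'ac': e→7
  n7 'ace': b→8
  n8 'aceb': ·  [P1 ends]
  n9 'ab': e→10
  n10 'abe': ·  [P3 ends]
  n11 'd': d→12
  n12 'dd': d→13
  n13 'ddd': d→14
  n14 'dddd': d→15
  n15 'ddddd': ·  [P4 ends]
  n16 'b': e→17
  n17 'be': ·  [P5 ends]

Failure links (BFS by depth):
  fail(1) 'c': from fail(0)=0 chase 'c': 0 ⇒ 0;  out={2}∪out(0)={2}
  fail(5) 'a': from fail(0)=0 chase 'a': 0 ⇒ 0;  out=∅∪out(0)=∅
  fail(11) 'd': from fail(0)=0 chase 'd': 0 ⇒ 0;  out=∅∪out(0)=∅
  fail(16) 'b': from fail(0)=0 chase 'b': 0 ⇒ 0;  out=∅∪out(0)=∅
  fail(2) 'cb': from fail(1)=0 chase 'b': 0 ⇒ 16;  out=∅∪out(16)=∅
  fail(6) 'ac': from fail(5)=0 chase 'c': 0 ⇒ 1;  out=∅∪out(1)={2}
  fail(9) 'ab': from fail(5)=0 chase 'b': 0 ⇒ 16;  out=∅∪out(16)=∅
  fail(12) 'dd': from fail(11)=0 chase 'd': 0 ⇒ 11;  out=∅∪out(11)=∅
  fail(17) 'be': from fail(16)=0 chase 'e': 0 ⇒ 0;  out={5}∪out(0)={5}
  fail(3) 'cbd': from fail(2)=16 chase 'd': 16→0 ⇒ 11;  out=∅∪out(11)=∅
  fail(7) 'ace': from fail(6)=1 chase 'e': 1→0 ⇒ 0;  out=∅∪out(0)=∅
  fail(10) 'abe': from fail(9)=16 chase 'e': 16 ⇒ 17;  out={3}∪out(17)={3,5}
  fail(13) 'ddd': from fail(12)=11 chase 'd': 11 ⇒ 12;  out=∅∪out(12)=∅
  fail(4) 'cbdc': from fail(3)=11 chase 'c': 11→0 ⇒ 1;  out={0}∪out(1)={0,2}
  fail(8) 'aceb': from fail(7)=0 chase 'b': 0 ⇒ 16;  out={1}∪out(16)={1}
  fail(14) 'dddd': from fail(13)=12 chase 'd': 12 ⇒ 13;  out=∅∪out(13)=∅
  fail(15) 'ddddd': from fail(14)=13 chase 'd': 13 ⇒ 14;  out={4}∪out(14)={4}

Text stream:
[0] read 'd'  n0⇒n11
[1] read 'd'  n11⇒n12
[2] read 'd'  n12⇒n13
[3] read 'd'  n13⇒n14
[4] read 'd'  n14⇒n15  → match P4@[0:4]
[5] read 'b'  n15⇒n16 ·f
[6] read 'a'  n16⇒n5 ·f
[7] read 'd'  n5⇒n11 ·f
[8] read 'a'  n11⇒n5 ·f
[9] read 'a'  n5⇒n5 ·f
[10] read 'c'  n5⇒n6  → match P2@[10:10]
[11] read 'd'  n6⇒n11 ·f
[12] read 'c'  n11⇒n1 ·f  → match P2@[12:12]
[13] read 'b'  n1⇒n2
[14] read 'd'  n2⇒n3
[15] read 'c'  n3⇒n4  → match P0@[12:15],P2@[15:15]
[16] read 'e'  n4⇒n0 ·f
[17] read 'c'  n0⇒n1  → match P2@[17:17]
[18] read 'd'  n1⇒n11 ·f
[19] read 'c'  n11⇒n1 ·f  → match P2@[19:19]
[20] read 'a'  n1⇒n5 ·f
[21] read 'b'  n5⇒n9
[22] read 'e'  n9⇒n10  → match P3@[20:22],P5@[21:22]
[23] read 'a'  n10⇒n5 ·f
[24] read 'b'  n5⇒n9
[25] read 'e'  n9⇒n10  → match P3@[23:25],P5@[24:25]
[26] read 'c'  n10⇒n1 ·f  → match P2@[26:26]
[27] read 'a'  n1⇒n5 ·f
[28] read 'b'  n5⇒n9
[29] read 'e'  n9⇒n10  → match P3@[27:29],P5@[28:29]
[30] read 'a'  n10⇒n5 ·f
[31] read 'c'  n5⇒n6  → match P2@[31:31]
[32] read 'e'  n6⇒n7
[33] read 'b'  n7⇒n8  → match P1@[30:33]
[34] read 'a'  n8⇒n5 ·f
[35] read 'c'  n5⇒n6  → match P2@[35:35]
[36] read 'b'  n6⇒n2 ·f
[37] read 'd'  n2⇒n3
[38] read 'c'  n3⇒n4  → match P0@[35:38],P2@[38:38]
[39] read 'd'  n4⇒n11 ·f
[40] read 'c'  n11⇒n1 ·f  → match P2@[40:40]
[41] read 'b'  n1⇒n2
[42] read 'e'  n2⇒n17 ·f  → match P5@[41:42]
[43] read 'd'  n17⇒n11 ·f
[44] read 'c'  n11⇒n1 ·f  → match P2@[44:44]
[45] read 'b'  n1⇒n2
[46] read 'd'  n2⇒n3
[47] read 'c'  n3⇒n4  → match P0@[44:47],P2@[47:47]
[48] read 'b'  n4⇒n2 ·f
[49] read 'd'  n2⇒n3
[50] read 'c'  n3⇒n4  → match P0@[47:50],P2@[50:50]
[51] read 'a'  n4⇒n5 ·f
[52] read 'b'  n5⇒n9
[53] read 'e'  n9⇒n10  → match P3@[51:53],P5@[52:53]
[54] read 'b'  n10⇒n16 ·f
[55] read 'e'  n16⇒n17  → match P5@[54:55]
[56] read 'b'  n17⇒n16 ·f
[57] read 'e'  n16⇒n17  → match P5@[56:57]
[58] read 'd'  n17⇒n11 ·f
[59] read 'c'  n11⇒n1 ·f  → match P2@[59:59]

All matches (sorted): [[4,4],[10,2],[12,2],[15,0],[15,2],[17,2],[19,2],[22,3],[22,5],[25,3],[25,5],[26,2],[29,3],[29,5],[31,2],[33,1],[35,2],[38,0],[38,2],[40,2],[42,5],[44,2],[47,0],[47,2],[50,0],[50,2],[53,3],[53,5],[55,5],[57,5],[59,2]]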